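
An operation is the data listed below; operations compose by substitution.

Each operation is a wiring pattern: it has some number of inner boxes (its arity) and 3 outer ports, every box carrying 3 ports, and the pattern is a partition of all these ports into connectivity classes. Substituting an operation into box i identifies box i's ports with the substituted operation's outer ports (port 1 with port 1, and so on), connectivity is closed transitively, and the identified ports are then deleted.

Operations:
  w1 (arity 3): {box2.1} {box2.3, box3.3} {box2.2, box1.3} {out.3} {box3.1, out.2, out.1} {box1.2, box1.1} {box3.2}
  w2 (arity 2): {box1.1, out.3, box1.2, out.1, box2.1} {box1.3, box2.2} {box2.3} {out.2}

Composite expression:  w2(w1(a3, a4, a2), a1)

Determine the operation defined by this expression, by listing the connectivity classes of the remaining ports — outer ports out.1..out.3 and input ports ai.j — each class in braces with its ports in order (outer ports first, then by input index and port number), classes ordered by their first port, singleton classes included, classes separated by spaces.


Reachability decides: close wires over w2-identified ports.
after w1, the pattern on (a3, a4, a2) reads {out.1, out.2, a2.1} {out.3} {a2.2} {a2.3, a4.3} {a3.1, a3.2} {a3.3, a4.2} {a4.1} (out.j = its outer ports)
after w2, the pattern on (a3, a4, a2, a1) reads {out.1, out.3, a1.1, a2.1} {out.2} {a1.2} {a1.3} {a2.2} {a2.3, a4.3} {a3.1, a3.2} {a3.3, a4.2} {a4.1} (out.j = its outer ports)

{out.1, out.3, a1.1, a2.1} {out.2} {a1.2} {a1.3} {a2.2} {a2.3, a4.3} {a3.1, a3.2} {a3.3, a4.2} {a4.1}


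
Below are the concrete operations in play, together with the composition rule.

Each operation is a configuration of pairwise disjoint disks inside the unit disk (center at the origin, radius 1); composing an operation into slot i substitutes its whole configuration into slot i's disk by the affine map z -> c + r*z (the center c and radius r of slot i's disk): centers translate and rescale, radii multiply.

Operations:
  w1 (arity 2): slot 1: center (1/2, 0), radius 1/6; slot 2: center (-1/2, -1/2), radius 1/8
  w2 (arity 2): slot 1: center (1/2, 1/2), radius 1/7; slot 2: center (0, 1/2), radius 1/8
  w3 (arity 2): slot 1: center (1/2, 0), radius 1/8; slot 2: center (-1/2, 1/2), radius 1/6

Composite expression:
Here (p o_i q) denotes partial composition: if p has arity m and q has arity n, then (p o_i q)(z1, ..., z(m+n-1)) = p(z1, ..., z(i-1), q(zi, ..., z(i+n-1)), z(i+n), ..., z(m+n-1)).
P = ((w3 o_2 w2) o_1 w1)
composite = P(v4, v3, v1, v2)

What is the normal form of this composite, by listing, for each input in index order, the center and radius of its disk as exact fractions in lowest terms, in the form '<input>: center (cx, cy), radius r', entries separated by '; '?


Affine substitution under w3: radii multiply and v-centers shift.
for v4, the 2-step affine chain lands on center (9/16, 0), radius 1/48
for v3, the 2-step affine chain lands on center (7/16, -1/16), radius 1/64
for v1, the 2-step affine chain lands on center (-5/12, 7/12), radius 1/42
for v2, the 2-step affine chain lands on center (-1/2, 7/12), radius 1/48

v1: center (-5/12, 7/12), radius 1/42; v2: center (-1/2, 7/12), radius 1/48; v3: center (7/16, -1/16), radius 1/64; v4: center (9/16, 0), radius 1/48


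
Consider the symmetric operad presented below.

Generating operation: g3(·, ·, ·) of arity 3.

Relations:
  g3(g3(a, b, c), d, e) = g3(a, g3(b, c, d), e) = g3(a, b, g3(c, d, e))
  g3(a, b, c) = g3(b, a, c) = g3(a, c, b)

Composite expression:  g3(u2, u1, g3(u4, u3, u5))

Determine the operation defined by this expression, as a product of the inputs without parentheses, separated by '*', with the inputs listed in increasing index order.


u1 * u2 * u3 * u4 * u5

Both nesting and order wash out for g3; what remains is which u's occur.
g3(u4, u3, u5) spells out as u4 * u3 * u5
g3(u2, u1, g3(u4, u3, u5)) spells out as u2 * u1 * u4 * u3 * u5
sorting the factors by input index: u1 * u2 * u3 * u4 * u5


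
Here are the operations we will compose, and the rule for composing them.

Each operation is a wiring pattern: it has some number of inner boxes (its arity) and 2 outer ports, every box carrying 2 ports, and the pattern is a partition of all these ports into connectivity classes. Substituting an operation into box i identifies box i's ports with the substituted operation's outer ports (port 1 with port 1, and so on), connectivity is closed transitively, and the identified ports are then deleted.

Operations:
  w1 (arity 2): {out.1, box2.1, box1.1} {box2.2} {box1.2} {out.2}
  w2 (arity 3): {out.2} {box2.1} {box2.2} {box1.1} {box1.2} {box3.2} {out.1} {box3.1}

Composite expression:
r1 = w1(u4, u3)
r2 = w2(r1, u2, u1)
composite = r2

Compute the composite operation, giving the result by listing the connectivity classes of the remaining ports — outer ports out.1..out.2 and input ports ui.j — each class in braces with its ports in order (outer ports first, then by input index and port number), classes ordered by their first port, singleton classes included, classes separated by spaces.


{out.1} {out.2} {u1.1} {u1.2} {u2.1} {u2.2} {u3.1, u4.1} {u3.2} {u4.2}

After gluing at w2, chains via deleted ports link the u-ports.
stage w1: inputs (u4, u3), connectivity {out.1, u3.1, u4.1} {out.2} {u3.2} {u4.2}, out.j its boundary
stage w2: inputs (u4, u3, u2, u1), connectivity {out.1} {out.2} {u1.1} {u1.2} {u2.1} {u2.2} {u3.1, u4.1} {u3.2} {u4.2}, out.j its boundary


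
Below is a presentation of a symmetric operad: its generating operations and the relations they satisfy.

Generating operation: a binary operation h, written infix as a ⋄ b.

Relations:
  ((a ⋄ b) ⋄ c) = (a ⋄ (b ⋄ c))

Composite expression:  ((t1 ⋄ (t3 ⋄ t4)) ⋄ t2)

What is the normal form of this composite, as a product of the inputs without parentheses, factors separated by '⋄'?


t1 ⋄ t3 ⋄ t4 ⋄ t2


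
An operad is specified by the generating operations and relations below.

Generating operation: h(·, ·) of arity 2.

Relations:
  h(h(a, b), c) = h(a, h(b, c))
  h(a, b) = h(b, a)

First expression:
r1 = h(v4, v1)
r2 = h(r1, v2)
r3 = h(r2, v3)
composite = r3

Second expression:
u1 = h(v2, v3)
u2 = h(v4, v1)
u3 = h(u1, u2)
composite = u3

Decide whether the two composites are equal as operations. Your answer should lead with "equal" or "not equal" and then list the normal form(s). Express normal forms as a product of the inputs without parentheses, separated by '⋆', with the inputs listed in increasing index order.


In normal form, the first expression is v1 ⋆ v2 ⋆ v3 ⋆ v4
In normal form, the second expression is v1 ⋆ v2 ⋆ v3 ⋆ v4
One common form — equal.

equal; both compose to v1 ⋆ v2 ⋆ v3 ⋆ v4


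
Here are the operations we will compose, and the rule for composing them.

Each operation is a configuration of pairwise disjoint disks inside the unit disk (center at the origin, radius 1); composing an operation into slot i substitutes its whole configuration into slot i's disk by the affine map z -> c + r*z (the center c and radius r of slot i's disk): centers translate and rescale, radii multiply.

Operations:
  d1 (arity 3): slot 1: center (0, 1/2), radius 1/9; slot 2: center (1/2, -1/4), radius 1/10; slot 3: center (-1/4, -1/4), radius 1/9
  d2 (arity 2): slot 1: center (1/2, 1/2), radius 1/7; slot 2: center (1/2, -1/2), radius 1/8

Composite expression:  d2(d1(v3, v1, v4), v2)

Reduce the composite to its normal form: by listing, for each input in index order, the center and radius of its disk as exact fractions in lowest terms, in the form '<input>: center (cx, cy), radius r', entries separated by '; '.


Nesting under d2 composes maps z -> c + r*z down each v-path.
for v3, the 2-step affine chain lands on center (1/2, 4/7), radius 1/63
for v1, the 2-step affine chain lands on center (4/7, 13/28), radius 1/70
for v4, the 2-step affine chain lands on center (13/28, 13/28), radius 1/63
for v2, the 1-step affine chain lands on center (1/2, -1/2), radius 1/8

v1: center (4/7, 13/28), radius 1/70; v2: center (1/2, -1/2), radius 1/8; v3: center (1/2, 4/7), radius 1/63; v4: center (13/28, 13/28), radius 1/63


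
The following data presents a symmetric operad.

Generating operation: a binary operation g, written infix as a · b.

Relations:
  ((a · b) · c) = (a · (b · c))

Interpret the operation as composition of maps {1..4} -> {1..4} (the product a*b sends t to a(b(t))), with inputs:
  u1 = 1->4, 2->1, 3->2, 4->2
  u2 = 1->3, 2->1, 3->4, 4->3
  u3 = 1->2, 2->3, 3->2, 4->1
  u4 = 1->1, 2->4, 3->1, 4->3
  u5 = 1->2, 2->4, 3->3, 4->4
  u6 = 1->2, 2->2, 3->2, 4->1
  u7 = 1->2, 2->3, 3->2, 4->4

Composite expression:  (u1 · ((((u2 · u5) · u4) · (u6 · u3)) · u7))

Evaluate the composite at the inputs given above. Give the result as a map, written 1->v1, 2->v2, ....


1->2, 2->2, 3->2, 4->2

(u2 · u5) = 1->1, 2->3, 3->4, 4->3
((u2 · u5) · u4) = 1->1, 2->3, 3->1, 4->4
(u6 · u3) = 1->2, 2->2, 3->2, 4->2
(((u2 · u5) · u4) · (u6 · u3)) = 1->3, 2->3, 3->3, 4->3
((((u2 · u5) · u4) · (u6 · u3)) · u7) = 1->3, 2->3, 3->3, 4->3
(u1 · ((((u2 · u5) · u4) · (u6 · u3)) · u7)) = 1->2, 2->2, 3->2, 4->2


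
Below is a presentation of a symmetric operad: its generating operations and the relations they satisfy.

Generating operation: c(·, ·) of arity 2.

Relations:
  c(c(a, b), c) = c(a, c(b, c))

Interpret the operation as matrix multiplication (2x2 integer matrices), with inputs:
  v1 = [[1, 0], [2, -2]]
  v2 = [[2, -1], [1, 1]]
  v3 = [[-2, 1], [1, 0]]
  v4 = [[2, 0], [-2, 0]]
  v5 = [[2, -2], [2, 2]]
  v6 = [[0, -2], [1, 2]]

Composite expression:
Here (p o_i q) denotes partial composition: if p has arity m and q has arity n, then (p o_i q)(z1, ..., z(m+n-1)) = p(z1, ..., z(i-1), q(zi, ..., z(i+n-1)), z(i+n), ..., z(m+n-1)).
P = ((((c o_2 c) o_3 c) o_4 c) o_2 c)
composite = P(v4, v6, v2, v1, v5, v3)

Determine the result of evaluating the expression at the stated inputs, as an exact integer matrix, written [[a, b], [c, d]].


[[56, -8], [-56, 8]]

c(v6, v2) = [[-2, -2], [4, 1]]
c(v5, v3) = [[-6, 2], [-2, 2]]
c(v1, c(v5, v3)) = [[-6, 2], [-8, 0]]
c(c(v6, v2), c(v1, c(v5, v3))) = [[28, -4], [-32, 8]]
c(v4, c(c(v6, v2), c(v1, c(v5, v3)))) = [[56, -8], [-56, 8]]


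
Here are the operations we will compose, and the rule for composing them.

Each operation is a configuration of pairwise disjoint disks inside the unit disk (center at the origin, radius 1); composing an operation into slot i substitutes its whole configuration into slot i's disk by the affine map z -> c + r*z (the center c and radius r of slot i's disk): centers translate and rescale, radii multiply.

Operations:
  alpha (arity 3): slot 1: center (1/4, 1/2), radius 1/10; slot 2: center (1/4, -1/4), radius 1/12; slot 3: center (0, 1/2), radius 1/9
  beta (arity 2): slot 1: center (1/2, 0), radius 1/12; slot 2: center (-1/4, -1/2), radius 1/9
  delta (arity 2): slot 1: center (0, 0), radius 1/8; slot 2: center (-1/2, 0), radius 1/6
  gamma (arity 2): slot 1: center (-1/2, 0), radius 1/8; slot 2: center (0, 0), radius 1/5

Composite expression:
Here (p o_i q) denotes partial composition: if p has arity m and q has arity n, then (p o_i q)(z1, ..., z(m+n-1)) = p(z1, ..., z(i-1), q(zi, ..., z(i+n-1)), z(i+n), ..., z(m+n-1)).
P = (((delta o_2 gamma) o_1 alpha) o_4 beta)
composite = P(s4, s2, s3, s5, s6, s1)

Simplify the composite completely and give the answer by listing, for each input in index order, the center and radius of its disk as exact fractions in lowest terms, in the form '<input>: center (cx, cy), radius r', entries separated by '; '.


Follow each s-input down from delta: c' goes to c + r*c', radius to r*r'.
for s4, the 2-step affine chain lands on center (1/32, 1/16), radius 1/80
for s2, the 2-step affine chain lands on center (1/32, -1/32), radius 1/96
for s3, the 2-step affine chain lands on center (0, 1/16), radius 1/72
for s5, the 3-step affine chain lands on center (-55/96, 0), radius 1/576
for s6, the 3-step affine chain lands on center (-113/192, -1/96), radius 1/432
for s1, the 2-step affine chain lands on center (-1/2, 0), radius 1/30

s1: center (-1/2, 0), radius 1/30; s2: center (1/32, -1/32), radius 1/96; s3: center (0, 1/16), radius 1/72; s4: center (1/32, 1/16), radius 1/80; s5: center (-55/96, 0), radius 1/576; s6: center (-113/192, -1/96), radius 1/432


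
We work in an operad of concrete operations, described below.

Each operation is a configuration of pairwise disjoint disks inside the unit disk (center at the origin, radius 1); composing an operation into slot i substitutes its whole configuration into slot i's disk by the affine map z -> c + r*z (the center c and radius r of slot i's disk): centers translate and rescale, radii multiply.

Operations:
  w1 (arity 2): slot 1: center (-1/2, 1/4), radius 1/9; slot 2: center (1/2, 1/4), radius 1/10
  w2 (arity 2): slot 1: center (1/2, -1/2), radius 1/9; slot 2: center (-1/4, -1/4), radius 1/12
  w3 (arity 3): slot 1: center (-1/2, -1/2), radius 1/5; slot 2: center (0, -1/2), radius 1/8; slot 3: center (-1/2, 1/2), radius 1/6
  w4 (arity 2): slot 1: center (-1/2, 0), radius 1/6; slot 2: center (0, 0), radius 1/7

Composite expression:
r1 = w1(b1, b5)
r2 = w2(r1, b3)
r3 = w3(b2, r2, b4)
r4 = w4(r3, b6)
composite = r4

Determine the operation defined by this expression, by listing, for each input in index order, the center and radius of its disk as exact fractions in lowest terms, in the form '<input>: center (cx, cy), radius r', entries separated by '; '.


b1: center (-53/108, -161/1728), radius 1/3888; b2: center (-7/12, -1/12), radius 1/30; b3: center (-97/192, -17/192), radius 1/576; b4: center (-7/12, 1/12), radius 1/36; b5: center (-211/432, -161/1728), radius 1/4320; b6: center (0, 0), radius 1/7

Each b-disk chains the slot maps above it in w4; radii multiply.
b2 passes through 2 substitutions, ending at center (-7/12, -1/12), radius 1/30
b1 passes through 4 substitutions, ending at center (-53/108, -161/1728), radius 1/3888
b5 passes through 4 substitutions, ending at center (-211/432, -161/1728), radius 1/4320
b3 passes through 3 substitutions, ending at center (-97/192, -17/192), radius 1/576
b4 passes through 2 substitutions, ending at center (-7/12, 1/12), radius 1/36
b6 passes through 1 substitution, ending at center (0, 0), radius 1/7


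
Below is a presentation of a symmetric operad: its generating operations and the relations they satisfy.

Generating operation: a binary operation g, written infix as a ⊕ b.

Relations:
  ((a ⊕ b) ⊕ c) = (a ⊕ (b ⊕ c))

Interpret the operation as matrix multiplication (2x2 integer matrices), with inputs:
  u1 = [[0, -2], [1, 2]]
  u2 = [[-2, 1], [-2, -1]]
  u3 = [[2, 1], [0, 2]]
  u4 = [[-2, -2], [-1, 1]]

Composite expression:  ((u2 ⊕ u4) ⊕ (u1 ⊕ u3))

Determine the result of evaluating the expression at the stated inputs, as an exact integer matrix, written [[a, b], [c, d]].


[[10, 13], [6, -5]]


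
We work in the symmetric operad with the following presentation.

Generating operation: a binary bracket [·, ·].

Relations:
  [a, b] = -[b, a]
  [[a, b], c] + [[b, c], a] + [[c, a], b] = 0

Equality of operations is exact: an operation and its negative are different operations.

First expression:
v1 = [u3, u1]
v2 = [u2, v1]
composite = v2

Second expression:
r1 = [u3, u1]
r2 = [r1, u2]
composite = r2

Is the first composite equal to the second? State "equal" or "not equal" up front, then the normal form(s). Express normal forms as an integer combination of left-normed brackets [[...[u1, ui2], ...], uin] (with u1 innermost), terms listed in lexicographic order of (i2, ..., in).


Normal form of the first expression: [[u1, u3], u2]
Normal form of the second expression: -[[u1, u3], u2]
They disagree, so not equal.

not equal — first [[u1, u3], u2], second -[[u1, u3], u2]


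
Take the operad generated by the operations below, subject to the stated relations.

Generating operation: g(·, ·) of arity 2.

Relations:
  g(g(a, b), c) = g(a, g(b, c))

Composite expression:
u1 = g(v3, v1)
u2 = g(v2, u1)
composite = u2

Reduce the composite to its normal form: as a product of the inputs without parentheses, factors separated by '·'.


The g-tree's shape is irrelevant; the v-reading-order decides.
g(v3, v1) reduces to v3 · v1
g(v2, g(v3, v1)) reduces to v2 · v3 · v1

v2 · v3 · v1


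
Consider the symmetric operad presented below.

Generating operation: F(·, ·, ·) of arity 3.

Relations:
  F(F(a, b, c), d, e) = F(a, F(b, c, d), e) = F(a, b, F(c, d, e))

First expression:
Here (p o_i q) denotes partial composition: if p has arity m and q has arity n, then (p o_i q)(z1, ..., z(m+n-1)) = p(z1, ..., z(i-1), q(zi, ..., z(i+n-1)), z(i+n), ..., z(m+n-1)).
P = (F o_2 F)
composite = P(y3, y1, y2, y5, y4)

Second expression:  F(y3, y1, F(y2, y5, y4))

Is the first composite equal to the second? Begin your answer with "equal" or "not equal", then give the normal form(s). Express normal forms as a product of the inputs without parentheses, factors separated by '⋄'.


equal; the common form is y3 ⋄ y1 ⋄ y2 ⋄ y5 ⋄ y4

In normal form, the first expression is y3 ⋄ y1 ⋄ y2 ⋄ y5 ⋄ y4
In normal form, the second expression is y3 ⋄ y1 ⋄ y2 ⋄ y5 ⋄ y4
The forms coincide; equal.


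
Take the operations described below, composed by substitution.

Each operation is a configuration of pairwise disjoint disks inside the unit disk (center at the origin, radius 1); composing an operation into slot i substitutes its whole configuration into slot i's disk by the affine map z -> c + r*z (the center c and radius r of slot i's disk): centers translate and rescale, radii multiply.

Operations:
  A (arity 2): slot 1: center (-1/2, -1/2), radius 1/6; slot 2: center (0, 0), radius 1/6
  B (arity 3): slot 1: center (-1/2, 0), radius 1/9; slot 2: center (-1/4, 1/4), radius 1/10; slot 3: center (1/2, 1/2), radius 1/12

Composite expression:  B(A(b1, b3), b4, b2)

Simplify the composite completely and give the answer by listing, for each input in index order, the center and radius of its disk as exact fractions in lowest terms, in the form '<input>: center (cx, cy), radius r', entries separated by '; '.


b1: center (-5/9, -1/18), radius 1/54; b2: center (1/2, 1/2), radius 1/12; b3: center (-1/2, 0), radius 1/54; b4: center (-1/4, 1/4), radius 1/10

Follow each b-input down from B: c' goes to c + r*c', radius to r*r'.
tracing b1 down its 2-map path: center (-5/9, -1/18), radius 1/54
tracing b3 down its 2-map path: center (-1/2, 0), radius 1/54
tracing b4 down its 1-map path: center (-1/4, 1/4), radius 1/10
tracing b2 down its 1-map path: center (1/2, 1/2), radius 1/12


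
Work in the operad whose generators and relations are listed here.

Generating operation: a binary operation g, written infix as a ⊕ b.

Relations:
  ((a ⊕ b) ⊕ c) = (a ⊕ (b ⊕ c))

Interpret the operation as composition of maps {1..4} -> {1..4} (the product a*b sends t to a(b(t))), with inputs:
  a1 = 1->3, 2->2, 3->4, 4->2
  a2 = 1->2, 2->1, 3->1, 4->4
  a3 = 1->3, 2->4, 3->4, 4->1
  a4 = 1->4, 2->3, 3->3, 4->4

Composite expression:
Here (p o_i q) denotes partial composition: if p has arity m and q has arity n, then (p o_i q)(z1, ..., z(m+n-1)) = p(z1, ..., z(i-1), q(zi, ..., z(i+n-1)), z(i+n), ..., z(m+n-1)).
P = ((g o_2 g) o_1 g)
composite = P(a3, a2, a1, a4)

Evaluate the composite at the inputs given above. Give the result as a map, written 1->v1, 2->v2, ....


(a3 ⊕ a2) = 1->4, 2->3, 3->3, 4->1
(a1 ⊕ a4) = 1->2, 2->4, 3->4, 4->2
((a3 ⊕ a2) ⊕ (a1 ⊕ a4)) = 1->3, 2->1, 3->1, 4->3

1->3, 2->1, 3->1, 4->3


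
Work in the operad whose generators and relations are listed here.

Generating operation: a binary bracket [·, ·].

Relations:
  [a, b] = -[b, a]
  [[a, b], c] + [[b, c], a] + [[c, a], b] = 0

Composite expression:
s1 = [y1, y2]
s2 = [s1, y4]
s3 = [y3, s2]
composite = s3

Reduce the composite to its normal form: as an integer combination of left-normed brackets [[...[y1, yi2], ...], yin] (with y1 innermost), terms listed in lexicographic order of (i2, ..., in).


-[[[y1, y2], y4], y3]

A multilinear Lie element is pinned by y1-initial words (y1 innermost).
Composite bracket: [y3, [[y1, y2], y4]]
Under [a, b] = ab - ba we get 8 signed associative words (2^3 = 8).
Coefficients come from the y1-initial words:
  sign of y1y2y4y3 is -1, so it contributes -[[[y1, y2], y4], y3]


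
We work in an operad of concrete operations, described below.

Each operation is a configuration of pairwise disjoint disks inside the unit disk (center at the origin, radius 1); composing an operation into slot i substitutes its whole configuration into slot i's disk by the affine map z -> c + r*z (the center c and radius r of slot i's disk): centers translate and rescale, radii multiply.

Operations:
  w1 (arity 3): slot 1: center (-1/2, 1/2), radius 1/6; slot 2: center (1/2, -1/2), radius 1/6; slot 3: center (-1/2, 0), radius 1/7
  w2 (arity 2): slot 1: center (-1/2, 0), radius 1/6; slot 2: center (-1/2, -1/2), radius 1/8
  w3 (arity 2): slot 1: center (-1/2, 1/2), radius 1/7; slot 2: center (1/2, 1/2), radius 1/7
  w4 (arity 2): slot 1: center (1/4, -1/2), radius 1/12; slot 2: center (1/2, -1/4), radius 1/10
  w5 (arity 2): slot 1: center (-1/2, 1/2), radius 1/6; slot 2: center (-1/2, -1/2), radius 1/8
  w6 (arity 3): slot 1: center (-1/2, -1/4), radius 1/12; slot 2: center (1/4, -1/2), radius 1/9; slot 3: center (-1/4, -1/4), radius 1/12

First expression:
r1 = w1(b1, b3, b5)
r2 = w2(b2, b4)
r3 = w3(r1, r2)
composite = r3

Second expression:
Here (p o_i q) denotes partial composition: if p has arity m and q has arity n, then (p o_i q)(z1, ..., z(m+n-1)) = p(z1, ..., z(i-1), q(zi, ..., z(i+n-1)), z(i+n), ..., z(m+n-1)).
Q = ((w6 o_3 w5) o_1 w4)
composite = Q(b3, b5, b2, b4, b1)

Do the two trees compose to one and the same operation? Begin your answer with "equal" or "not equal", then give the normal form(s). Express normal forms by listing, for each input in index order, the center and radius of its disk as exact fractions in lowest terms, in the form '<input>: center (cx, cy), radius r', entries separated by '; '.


not equal; first: b1: center (-4/7, 4/7), radius 1/42; b2: center (3/7, 1/2), radius 1/42; b3: center (-3/7, 3/7), radius 1/42; b4: center (3/7, 3/7), radius 1/56; b5: center (-4/7, 1/2), radius 1/49; second: b1: center (-7/24, -7/24), radius 1/96; b2: center (1/4, -1/2), radius 1/9; b3: center (-23/48, -7/24), radius 1/144; b4: center (-7/24, -5/24), radius 1/72; b5: center (-11/24, -13/48), radius 1/120

The first expression reduces to b1: center (-4/7, 4/7), radius 1/42; b2: center (3/7, 1/2), radius 1/42; b3: center (-3/7, 3/7), radius 1/42; b4: center (3/7, 3/7), radius 1/56; b5: center (-4/7, 1/2), radius 1/49
The second expression reduces to b1: center (-7/24, -7/24), radius 1/96; b2: center (1/4, -1/2), radius 1/9; b3: center (-23/48, -7/24), radius 1/144; b4: center (-7/24, -5/24), radius 1/72; b5: center (-11/24, -13/48), radius 1/120
Distinct normal forms: not equal.


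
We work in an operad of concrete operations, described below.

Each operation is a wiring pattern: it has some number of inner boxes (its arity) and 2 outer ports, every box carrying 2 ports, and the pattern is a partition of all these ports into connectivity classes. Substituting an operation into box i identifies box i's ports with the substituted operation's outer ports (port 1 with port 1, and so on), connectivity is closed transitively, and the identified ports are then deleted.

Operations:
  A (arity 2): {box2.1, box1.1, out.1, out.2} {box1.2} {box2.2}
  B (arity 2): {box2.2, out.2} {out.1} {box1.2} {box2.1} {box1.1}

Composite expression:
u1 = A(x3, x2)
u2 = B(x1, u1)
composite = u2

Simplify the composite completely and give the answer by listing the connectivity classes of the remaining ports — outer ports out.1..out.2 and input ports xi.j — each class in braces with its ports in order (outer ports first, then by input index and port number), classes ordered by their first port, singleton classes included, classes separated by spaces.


{out.1} {out.2, x2.1, x3.1} {x1.1} {x1.2} {x2.2} {x3.2}

Substituting into B glues patterns; closure does the rest.
through A, on inputs (x3, x2): {out.1, out.2, x2.1, x3.1} {x2.2} {x3.2} (out.j = stage outer ports)
through B, on inputs (x1, x3, x2): {out.1} {out.2, x2.1, x3.1} {x1.1} {x1.2} {x2.2} {x3.2} (out.j = stage outer ports)


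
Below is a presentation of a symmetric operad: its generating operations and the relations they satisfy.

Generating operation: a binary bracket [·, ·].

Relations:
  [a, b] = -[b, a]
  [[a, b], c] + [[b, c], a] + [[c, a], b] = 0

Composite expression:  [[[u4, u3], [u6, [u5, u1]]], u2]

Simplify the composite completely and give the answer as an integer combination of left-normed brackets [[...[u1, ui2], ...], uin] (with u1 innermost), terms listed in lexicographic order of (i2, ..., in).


Expand each bracket as ab - ba; the u1-initial words give the coefficients.
Composite bracket: [[[u4, u3], [u6, [u5, u1]]], u2]
Under [a, b] = ab - ba we get 32 signed associative words (2^5 = 32).
Words beginning with u1 determine it all:
  u1u5u6u3u4u2 (sign +1) contributes +[[[[[u1, u5], u6], u3], u4], u2]
  u1u5u6u4u3u2 (sign -1) contributes -[[[[[u1, u5], u6], u4], u3], u2]

[[[[[u1, u5], u6], u3], u4], u2] - [[[[[u1, u5], u6], u4], u3], u2]


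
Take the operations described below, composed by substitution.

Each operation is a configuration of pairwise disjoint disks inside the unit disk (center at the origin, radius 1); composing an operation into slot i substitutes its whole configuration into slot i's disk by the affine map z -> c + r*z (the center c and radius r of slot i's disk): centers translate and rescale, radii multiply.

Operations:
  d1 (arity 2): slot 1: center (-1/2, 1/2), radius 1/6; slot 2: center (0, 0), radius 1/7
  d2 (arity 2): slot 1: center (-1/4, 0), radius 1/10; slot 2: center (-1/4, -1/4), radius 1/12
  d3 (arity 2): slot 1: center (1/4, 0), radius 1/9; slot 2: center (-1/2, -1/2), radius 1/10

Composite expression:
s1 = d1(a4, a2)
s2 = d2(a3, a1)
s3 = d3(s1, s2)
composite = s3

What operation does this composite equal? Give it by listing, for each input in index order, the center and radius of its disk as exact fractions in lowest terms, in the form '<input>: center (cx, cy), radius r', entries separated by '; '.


a1: center (-21/40, -21/40), radius 1/120; a2: center (1/4, 0), radius 1/63; a3: center (-21/40, -1/2), radius 1/100; a4: center (7/36, 1/18), radius 1/54

Each a-disk chains the slot maps above it in d3; radii multiply.
a4 passes through 2 substitutions, ending at center (7/36, 1/18), radius 1/54
a2 passes through 2 substitutions, ending at center (1/4, 0), radius 1/63
a3 passes through 2 substitutions, ending at center (-21/40, -1/2), radius 1/100
a1 passes through 2 substitutions, ending at center (-21/40, -21/40), radius 1/120


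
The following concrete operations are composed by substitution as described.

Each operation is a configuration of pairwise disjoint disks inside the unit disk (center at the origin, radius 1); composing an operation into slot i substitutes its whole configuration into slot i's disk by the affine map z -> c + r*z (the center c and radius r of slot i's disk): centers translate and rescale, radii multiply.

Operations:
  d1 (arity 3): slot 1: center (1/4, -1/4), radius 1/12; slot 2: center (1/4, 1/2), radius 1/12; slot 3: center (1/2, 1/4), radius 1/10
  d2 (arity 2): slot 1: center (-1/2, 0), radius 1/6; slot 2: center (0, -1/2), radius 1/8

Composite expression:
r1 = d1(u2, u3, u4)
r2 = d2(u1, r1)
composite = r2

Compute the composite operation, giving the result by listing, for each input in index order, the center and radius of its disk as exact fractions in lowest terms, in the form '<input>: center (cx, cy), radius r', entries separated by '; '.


u1: center (-1/2, 0), radius 1/6; u2: center (1/32, -17/32), radius 1/96; u3: center (1/32, -7/16), radius 1/96; u4: center (1/16, -15/32), radius 1/80

Only the slot chain above each u matters under d2; compose those maps.
input u1: applying the 1 nested substitution gives center (-1/2, 0), radius 1/6
input u2: applying the 2 nested substitutions gives center (1/32, -17/32), radius 1/96
input u3: applying the 2 nested substitutions gives center (1/32, -7/16), radius 1/96
input u4: applying the 2 nested substitutions gives center (1/16, -15/32), radius 1/80


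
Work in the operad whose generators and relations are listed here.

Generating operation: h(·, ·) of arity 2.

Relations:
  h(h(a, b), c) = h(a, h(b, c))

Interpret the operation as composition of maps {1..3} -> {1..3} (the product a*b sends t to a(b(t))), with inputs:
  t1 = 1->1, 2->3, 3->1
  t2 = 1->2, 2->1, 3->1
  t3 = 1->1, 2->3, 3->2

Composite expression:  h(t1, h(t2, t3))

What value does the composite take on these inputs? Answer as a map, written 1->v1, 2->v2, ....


h(t2, t3) = 1->2, 2->1, 3->1
h(t1, h(t2, t3)) = 1->3, 2->1, 3->1

1->3, 2->1, 3->1


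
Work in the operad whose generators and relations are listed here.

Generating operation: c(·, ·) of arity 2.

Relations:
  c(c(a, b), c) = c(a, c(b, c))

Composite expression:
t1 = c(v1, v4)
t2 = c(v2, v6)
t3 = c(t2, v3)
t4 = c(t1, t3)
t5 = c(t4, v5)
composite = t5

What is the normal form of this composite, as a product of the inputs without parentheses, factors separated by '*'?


v1 * v4 * v2 * v6 * v3 * v5

All parenthesizations of c agree; list the v-inputs left to right.
c(v1, v4) reduces to v1 * v4
c(v2, v6) reduces to v2 * v6
c(c(v2, v6), v3) reduces to v2 * v6 * v3
c(c(v1, v4), c(c(v2, v6), v3)) reduces to v1 * v4 * v2 * v6 * v3
c(c(c(v1, v4), c(c(v2, v6), v3)), v5) reduces to v1 * v4 * v2 * v6 * v3 * v5


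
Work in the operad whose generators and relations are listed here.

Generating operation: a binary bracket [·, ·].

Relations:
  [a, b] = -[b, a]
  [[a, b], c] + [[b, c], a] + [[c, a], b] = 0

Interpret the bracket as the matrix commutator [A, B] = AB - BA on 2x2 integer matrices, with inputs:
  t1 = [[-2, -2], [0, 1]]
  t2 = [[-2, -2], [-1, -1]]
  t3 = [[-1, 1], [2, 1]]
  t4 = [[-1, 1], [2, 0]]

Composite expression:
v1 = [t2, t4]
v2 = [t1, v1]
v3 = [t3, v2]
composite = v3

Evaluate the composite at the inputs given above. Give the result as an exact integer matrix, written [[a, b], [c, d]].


[[15, 18], [-6, -15]]


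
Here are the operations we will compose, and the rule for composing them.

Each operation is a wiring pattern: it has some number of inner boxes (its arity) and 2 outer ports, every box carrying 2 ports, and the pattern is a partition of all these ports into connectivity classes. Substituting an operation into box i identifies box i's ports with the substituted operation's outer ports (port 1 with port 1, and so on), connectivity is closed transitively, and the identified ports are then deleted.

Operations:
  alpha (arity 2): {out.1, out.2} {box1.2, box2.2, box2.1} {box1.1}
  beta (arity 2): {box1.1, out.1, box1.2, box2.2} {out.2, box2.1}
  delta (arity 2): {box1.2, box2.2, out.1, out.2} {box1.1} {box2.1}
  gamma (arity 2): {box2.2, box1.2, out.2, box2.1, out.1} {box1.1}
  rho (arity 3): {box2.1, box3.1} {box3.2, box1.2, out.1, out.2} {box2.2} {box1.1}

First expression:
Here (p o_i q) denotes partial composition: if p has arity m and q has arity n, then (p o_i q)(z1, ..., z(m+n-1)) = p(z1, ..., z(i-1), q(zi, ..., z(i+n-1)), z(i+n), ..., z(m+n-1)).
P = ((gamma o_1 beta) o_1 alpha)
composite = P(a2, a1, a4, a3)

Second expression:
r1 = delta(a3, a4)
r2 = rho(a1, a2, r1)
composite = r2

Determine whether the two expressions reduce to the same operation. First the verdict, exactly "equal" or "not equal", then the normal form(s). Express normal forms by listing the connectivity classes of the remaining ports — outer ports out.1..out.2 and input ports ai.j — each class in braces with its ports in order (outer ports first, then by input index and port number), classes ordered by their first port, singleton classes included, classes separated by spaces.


not equal; first: {out.1, out.2, a3.1, a3.2, a4.1} {a1.1, a1.2, a2.2} {a2.1} {a4.2}; second: {out.1, out.2, a1.2, a2.1, a3.2, a4.2} {a1.1} {a2.2} {a3.1} {a4.1}

The first composite normalizes to {out.1, out.2, a3.1, a3.2, a4.1} {a1.1, a1.2, a2.2} {a2.1} {a4.2}
The second composite normalizes to {out.1, out.2, a1.2, a2.1, a3.2, a4.2} {a1.1} {a2.2} {a3.1} {a4.1}
The forms do not match — not equal.


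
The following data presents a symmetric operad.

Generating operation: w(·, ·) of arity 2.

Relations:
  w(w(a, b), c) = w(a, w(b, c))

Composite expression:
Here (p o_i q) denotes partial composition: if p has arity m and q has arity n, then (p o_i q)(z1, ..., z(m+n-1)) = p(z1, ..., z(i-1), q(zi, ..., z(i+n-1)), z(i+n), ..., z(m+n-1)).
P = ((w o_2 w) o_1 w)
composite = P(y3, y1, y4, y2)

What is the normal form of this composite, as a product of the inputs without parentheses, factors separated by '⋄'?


y3 ⋄ y1 ⋄ y4 ⋄ y2

Associativity of w dissolves the nesting; only the y-input order survives.
w(y3, y1) unparenthesizes to y3 ⋄ y1
w(y4, y2) unparenthesizes to y4 ⋄ y2
w(w(y3, y1), w(y4, y2)) unparenthesizes to y3 ⋄ y1 ⋄ y4 ⋄ y2


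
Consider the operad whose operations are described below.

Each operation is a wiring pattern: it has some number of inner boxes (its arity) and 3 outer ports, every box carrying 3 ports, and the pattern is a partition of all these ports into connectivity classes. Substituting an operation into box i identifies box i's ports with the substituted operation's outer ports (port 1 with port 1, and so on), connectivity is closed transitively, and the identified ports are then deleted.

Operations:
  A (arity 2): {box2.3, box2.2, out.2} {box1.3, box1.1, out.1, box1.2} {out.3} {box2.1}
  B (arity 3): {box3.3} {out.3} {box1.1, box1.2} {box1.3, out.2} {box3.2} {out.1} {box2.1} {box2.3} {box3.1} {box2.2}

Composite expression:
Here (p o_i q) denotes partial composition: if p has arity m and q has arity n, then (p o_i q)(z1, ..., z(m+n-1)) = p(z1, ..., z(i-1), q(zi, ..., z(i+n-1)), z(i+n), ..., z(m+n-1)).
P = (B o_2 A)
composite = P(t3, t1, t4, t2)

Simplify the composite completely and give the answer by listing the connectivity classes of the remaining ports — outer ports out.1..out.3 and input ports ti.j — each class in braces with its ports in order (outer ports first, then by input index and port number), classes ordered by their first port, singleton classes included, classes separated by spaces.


Substituting into B glues patterns; closure does the rest.
through A, on inputs (t1, t4): {out.1, t1.1, t1.2, t1.3} {out.2, t4.2, t4.3} {out.3} {t4.1} (out.j = stage outer ports)
through B, on inputs (t3, t1, t4, t2): {out.1} {out.2, t3.3} {out.3} {t1.1, t1.2, t1.3} {t2.1} {t2.2} {t2.3} {t3.1, t3.2} {t4.1} {t4.2, t4.3} (out.j = stage outer ports)

{out.1} {out.2, t3.3} {out.3} {t1.1, t1.2, t1.3} {t2.1} {t2.2} {t2.3} {t3.1, t3.2} {t4.1} {t4.2, t4.3}


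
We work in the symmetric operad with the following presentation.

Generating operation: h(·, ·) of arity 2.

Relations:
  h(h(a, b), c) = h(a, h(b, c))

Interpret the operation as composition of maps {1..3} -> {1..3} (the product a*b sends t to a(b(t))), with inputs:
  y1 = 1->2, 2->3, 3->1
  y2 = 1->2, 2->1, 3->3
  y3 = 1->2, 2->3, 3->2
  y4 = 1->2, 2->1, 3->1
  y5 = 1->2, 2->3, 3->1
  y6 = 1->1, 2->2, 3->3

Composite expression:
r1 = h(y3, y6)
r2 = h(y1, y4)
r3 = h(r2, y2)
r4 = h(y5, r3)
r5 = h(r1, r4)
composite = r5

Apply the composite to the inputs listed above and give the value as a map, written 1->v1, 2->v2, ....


1->2, 2->2, 3->2


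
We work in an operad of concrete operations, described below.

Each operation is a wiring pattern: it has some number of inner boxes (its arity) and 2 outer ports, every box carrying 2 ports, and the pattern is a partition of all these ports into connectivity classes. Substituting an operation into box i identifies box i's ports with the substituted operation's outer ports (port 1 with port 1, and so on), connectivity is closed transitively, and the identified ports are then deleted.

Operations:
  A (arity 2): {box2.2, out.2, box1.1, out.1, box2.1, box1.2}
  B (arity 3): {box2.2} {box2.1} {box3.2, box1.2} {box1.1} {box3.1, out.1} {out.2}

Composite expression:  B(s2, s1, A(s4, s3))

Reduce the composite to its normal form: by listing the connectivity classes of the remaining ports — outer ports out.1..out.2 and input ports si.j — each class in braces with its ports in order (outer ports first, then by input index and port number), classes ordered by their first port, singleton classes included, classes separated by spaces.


{out.1, s2.2, s3.1, s3.2, s4.1, s4.2} {out.2} {s1.1} {s1.2} {s2.1}

Two ports join when wires chain via B-identified ports.
stage A: inputs (s4, s3), connectivity {out.1, out.2, s3.1, s3.2, s4.1, s4.2}, out.j its boundary
stage B: inputs (s2, s1, s4, s3), connectivity {out.1, s2.2, s3.1, s3.2, s4.1, s4.2} {out.2} {s1.1} {s1.2} {s2.1}, out.j its boundary


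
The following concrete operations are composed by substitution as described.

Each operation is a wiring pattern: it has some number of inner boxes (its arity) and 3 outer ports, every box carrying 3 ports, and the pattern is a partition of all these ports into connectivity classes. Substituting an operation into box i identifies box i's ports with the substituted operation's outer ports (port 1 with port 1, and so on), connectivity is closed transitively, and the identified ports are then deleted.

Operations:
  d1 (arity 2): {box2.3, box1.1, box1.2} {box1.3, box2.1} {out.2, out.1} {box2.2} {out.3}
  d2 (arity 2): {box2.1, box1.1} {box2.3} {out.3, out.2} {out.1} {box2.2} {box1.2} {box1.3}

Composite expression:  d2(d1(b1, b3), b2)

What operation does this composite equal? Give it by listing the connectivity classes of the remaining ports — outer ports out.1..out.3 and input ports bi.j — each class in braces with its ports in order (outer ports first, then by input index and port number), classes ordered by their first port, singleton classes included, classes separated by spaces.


Connectivity passes through glued d2-boundaries; trace each wire chain.
d1 over (b1, b3) gives {out.1, out.2} {out.3} {b1.1, b1.2, b3.3} {b1.3, b3.1} {b3.2}, out.j being that stage's outer ports
d2 over (b1, b3, b2) gives {out.1} {out.2, out.3} {b1.1, b1.2, b3.3} {b1.3, b3.1} {b2.1} {b2.2} {b2.3} {b3.2}, out.j being that stage's outer ports

{out.1} {out.2, out.3} {b1.1, b1.2, b3.3} {b1.3, b3.1} {b2.1} {b2.2} {b2.3} {b3.2}


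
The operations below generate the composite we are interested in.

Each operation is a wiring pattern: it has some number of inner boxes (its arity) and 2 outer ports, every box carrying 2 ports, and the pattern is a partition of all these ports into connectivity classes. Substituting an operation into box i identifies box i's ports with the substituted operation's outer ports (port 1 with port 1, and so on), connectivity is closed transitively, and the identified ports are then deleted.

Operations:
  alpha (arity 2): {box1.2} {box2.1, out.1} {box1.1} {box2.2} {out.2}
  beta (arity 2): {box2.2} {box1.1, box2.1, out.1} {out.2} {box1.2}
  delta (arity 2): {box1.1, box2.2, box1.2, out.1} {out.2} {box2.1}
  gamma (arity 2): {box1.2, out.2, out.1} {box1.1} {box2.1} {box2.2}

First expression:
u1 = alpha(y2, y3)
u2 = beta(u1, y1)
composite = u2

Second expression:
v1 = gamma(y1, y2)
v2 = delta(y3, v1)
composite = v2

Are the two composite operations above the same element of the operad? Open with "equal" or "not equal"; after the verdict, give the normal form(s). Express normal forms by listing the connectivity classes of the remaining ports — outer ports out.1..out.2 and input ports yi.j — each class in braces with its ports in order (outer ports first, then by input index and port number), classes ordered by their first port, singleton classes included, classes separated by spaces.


not equal — first {out.1, y1.1, y3.1} {out.2} {y1.2} {y2.1} {y2.2} {y3.2}, second {out.1, y1.2, y3.1, y3.2} {out.2} {y1.1} {y2.1} {y2.2}

The first expression reduces to {out.1, y1.1, y3.1} {out.2} {y1.2} {y2.1} {y2.2} {y3.2}
The second expression reduces to {out.1, y1.2, y3.1, y3.2} {out.2} {y1.1} {y2.1} {y2.2}
No match — not equal.
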